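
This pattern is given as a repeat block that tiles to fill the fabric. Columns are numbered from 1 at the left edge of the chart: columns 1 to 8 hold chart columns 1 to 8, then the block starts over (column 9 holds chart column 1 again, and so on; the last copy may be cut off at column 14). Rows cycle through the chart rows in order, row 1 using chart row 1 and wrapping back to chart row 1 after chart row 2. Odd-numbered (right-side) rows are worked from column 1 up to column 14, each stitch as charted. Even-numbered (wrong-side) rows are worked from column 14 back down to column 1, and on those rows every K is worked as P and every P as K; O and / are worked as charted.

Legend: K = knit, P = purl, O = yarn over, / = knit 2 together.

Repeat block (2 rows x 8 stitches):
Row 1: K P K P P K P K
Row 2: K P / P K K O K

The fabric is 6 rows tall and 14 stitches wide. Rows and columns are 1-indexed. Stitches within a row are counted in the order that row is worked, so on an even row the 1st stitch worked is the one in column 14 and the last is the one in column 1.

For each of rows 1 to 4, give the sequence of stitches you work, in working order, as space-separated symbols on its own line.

Rows as worked:
K P K P P K P K K P K P P K
P P K / K P P O P P K / K P
K P K P P K P K K P K P P K
P P K / K P P O P P K / K P

Derivation:
Row 1: chart row 1, RS - tile across columns 1-14 and work as-is.
Row 2: chart row 2, WS - tiled (columns 1-14): K P / P K K O K K P / P K K; work from column 14 back to 1 with K<->P swapped.
Row 3: chart row 1, RS - tile across columns 1-14 and work as-is.
Row 4: chart row 2, WS - tiled (columns 1-14): K P / P K K O K K P / P K K; work from column 14 back to 1 with K<->P swapped.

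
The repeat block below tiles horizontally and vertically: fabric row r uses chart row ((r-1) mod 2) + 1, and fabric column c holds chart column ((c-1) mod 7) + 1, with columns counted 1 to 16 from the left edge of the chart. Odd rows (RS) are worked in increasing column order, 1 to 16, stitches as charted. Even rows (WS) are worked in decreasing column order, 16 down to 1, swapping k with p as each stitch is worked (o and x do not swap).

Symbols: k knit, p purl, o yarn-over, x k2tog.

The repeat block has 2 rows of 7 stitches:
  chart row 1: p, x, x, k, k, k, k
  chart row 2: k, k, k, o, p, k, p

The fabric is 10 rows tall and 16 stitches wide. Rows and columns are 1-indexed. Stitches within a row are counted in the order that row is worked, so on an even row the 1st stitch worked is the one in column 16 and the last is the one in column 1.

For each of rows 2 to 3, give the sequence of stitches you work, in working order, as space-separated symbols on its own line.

Row 2: chart row 2, WS - tiled (columns 1-16): k k k o p k p k k k o p k p k k; work from column 16 back to 1 with k<->p swapped.
Row 3: chart row 1, RS - tile across columns 1-16 and work as-is.

Result:
p p k p k o p p p k p k o p p p
p x x k k k k p x x k k k k p x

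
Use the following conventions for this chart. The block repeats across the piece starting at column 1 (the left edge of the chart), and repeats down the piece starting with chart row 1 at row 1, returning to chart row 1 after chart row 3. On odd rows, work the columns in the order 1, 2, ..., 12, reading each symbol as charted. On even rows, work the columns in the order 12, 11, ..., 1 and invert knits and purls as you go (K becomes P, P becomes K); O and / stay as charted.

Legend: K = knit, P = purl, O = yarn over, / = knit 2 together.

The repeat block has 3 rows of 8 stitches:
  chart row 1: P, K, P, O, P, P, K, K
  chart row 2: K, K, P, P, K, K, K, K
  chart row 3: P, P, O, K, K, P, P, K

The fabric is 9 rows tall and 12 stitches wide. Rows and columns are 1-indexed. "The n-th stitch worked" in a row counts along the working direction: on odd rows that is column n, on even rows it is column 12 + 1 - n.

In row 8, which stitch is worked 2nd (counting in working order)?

For row 8: chart row = ((8-1) mod 3) + 1 = 2; this is a WS (even) row.
Chart row 2 tiled across columns 1-12: K K P P K K K K K K P P
Wrong side: read the tiled row from column 12 down to 1 and exchange K with P (leave O, /).
Row 8 as worked: K K P P P P P P K K P P
The 2nd stitch worked is K.

Result:
K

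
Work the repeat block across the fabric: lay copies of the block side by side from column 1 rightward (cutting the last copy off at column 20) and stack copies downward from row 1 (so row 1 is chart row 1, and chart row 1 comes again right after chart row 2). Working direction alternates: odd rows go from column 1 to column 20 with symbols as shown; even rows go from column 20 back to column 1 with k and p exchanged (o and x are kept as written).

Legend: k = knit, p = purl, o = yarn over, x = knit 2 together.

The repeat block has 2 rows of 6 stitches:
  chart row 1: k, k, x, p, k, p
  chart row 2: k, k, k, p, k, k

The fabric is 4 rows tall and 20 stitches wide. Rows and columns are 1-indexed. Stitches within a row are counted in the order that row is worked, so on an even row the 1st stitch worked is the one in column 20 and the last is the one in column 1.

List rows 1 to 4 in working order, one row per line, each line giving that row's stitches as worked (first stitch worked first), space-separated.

Row 1: chart row 1, RS - tile across columns 1-20 and work as-is.
Row 2: chart row 2, WS - tiled (columns 1-20): k k k p k k k k k p k k k k k p k k k k; work from column 20 back to 1 with k<->p swapped.
Row 3: chart row 1, RS - tile across columns 1-20 and work as-is.
Row 4: chart row 2, WS - tiled (columns 1-20): k k k p k k k k k p k k k k k p k k k k; work from column 20 back to 1 with k<->p swapped.

Result:
k k x p k p k k x p k p k k x p k p k k
p p p p k p p p p p k p p p p p k p p p
k k x p k p k k x p k p k k x p k p k k
p p p p k p p p p p k p p p p p k p p p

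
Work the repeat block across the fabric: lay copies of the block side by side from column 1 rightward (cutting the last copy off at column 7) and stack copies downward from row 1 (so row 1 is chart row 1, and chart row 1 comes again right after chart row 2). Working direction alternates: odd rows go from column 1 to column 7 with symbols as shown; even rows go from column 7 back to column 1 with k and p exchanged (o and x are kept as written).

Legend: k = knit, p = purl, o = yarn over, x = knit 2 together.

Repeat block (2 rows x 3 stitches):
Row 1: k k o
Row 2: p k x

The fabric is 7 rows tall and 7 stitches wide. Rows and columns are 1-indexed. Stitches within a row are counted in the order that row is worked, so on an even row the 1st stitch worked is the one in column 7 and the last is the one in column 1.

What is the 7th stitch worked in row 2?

Row 2: (2-1) mod 2 = 1, so use chart row 2. Even row -> WS.
Chart row 2 tiled across columns 1-7: p k x p k x p
WS: work from column 7 back to column 1 (reverse the tiled row), swapping k<->p (o and x unchanged).
Row 2 as worked: k x p k x p k
Stitch 7 in working order -> k

Stitch:
k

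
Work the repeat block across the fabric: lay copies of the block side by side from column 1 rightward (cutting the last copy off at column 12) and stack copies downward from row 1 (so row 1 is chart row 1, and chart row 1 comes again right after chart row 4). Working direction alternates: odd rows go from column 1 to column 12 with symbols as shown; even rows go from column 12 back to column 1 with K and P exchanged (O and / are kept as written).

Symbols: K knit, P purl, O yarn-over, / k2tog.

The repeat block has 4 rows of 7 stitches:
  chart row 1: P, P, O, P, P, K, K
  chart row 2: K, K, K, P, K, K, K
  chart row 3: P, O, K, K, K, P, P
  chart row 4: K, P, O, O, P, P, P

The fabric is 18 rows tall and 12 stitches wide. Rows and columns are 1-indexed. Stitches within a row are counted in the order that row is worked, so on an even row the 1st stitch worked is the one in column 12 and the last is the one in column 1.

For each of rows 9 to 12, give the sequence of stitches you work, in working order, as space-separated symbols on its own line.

== ROWS AS WORKED ==
P P O P P K K P P O P P
P K P P P P P P K P P P
P O K K K P P P O K K K
K O O K P K K K O O K P

Derivation:
Row 9: chart row 1, RS - tile across columns 1-12 and work as-is.
Row 10: chart row 2, WS - tiled (columns 1-12): K K K P K K K K K K P K; work from column 12 back to 1 with K<->P swapped.
Row 11: chart row 3, RS - tile across columns 1-12 and work as-is.
Row 12: chart row 4, WS - tiled (columns 1-12): K P O O P P P K P O O P; work from column 12 back to 1 with K<->P swapped.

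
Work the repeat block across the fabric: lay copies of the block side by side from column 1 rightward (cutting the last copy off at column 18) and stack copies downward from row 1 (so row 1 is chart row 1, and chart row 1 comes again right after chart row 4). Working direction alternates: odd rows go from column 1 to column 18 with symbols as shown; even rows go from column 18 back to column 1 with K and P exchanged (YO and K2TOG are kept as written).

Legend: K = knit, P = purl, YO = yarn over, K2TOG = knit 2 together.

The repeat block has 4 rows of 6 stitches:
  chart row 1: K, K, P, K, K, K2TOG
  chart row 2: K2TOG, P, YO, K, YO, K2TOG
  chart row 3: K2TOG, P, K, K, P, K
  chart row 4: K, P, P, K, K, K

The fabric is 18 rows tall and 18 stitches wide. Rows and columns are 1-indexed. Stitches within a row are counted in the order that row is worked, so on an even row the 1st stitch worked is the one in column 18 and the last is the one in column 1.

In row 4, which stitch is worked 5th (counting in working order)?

Stitch:
K

Derivation:
For row 4: chart row = ((4-1) mod 4) + 1 = 4; this is a WS (even) row.
Chart row 4 tiled across columns 1-18: K P P K K K K P P K K K K P P K K K
WS: work from column 18 back to column 1 (reverse the tiled row), swapping K<->P (YO and K2TOG unchanged).
Row 4 as worked: P P P K K P P P P K K P P P P K K P
Counting 5 along the worked row gives K.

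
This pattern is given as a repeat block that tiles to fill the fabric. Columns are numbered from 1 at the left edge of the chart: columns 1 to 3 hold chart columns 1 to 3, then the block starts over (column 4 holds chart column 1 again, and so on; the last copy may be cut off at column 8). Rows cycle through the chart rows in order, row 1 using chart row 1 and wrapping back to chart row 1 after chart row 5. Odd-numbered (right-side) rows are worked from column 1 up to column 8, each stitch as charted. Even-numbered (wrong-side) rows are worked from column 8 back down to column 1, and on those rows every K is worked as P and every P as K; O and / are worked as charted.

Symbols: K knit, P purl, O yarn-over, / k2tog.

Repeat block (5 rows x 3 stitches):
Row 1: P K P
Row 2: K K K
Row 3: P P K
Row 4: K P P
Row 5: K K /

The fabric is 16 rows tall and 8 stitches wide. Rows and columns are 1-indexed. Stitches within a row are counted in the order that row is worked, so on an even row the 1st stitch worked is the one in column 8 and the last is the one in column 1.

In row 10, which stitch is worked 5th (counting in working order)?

Row 10 uses chart row ((10-1) mod 5)+1 = 5. Row 10 is even, so WS.
Chart row 5 tiled across columns 1-8: K K / K K / K K
Wrong side: read the tiled row from column 8 down to 1 and exchange K with P (leave O, /).
Row 10 as worked: P P / P P / P P
Stitch 5 in working order -> P

== STITCH ==
P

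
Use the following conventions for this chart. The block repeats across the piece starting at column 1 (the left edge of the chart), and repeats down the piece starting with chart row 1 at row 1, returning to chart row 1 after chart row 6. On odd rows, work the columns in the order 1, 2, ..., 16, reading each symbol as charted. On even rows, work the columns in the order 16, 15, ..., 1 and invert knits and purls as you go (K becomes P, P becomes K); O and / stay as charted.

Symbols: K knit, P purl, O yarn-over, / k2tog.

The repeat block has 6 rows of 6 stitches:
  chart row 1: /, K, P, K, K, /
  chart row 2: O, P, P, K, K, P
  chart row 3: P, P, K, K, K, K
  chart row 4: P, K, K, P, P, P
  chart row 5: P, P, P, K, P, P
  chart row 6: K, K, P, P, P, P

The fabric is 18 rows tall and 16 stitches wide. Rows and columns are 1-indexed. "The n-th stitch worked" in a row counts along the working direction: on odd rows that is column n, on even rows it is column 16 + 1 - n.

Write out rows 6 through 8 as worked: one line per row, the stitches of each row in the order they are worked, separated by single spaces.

Row 6: chart row 6, WS - tiled (columns 1-16): K K P P P P K K P P P P K K P P; work from column 16 back to 1 with K<->P swapped.
Row 7: chart row 1, RS - tile across columns 1-16 and work as-is.
Row 8: chart row 2, WS - tiled (columns 1-16): O P P K K P O P P K K P O P P K; work from column 16 back to 1 with K<->P swapped.

== ROWS AS WORKED ==
K K P P K K K K P P K K K K P P
/ K P K K / / K P K K / / K P K
P K K O K P P K K O K P P K K O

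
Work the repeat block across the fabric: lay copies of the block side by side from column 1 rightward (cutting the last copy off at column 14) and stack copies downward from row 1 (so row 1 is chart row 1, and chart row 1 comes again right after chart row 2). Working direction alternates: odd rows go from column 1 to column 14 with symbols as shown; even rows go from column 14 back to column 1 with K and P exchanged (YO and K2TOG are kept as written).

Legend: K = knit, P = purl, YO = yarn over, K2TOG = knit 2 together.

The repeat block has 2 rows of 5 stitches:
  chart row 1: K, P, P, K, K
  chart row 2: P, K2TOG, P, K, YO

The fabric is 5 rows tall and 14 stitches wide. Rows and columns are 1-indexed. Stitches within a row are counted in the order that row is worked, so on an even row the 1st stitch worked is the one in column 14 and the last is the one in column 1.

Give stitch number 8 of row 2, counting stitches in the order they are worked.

Stitch:
K2TOG

Derivation:
Row 2 uses chart row ((2-1) mod 2)+1 = 2. Row 2 is even, so WS.
Chart row 2 tiled across columns 1-14: P K2TOG P K YO P K2TOG P K YO P K2TOG P K
WS row: flip the tiled sequence (start at column 14) and apply K<->P; YO and K2TOG stay.
Row 2 as worked: P K K2TOG K YO P K K2TOG K YO P K K2TOG K
Counting 8 along the worked row gives K2TOG.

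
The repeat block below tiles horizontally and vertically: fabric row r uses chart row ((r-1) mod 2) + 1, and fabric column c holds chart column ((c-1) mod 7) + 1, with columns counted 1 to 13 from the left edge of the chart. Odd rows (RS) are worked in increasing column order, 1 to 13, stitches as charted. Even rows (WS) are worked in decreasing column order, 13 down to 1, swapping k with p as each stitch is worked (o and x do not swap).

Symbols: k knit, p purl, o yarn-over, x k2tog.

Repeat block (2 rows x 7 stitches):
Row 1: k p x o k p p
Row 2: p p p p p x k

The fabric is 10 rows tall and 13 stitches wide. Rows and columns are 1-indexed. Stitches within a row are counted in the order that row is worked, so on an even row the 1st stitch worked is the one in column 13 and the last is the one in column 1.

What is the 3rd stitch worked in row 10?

Row 10 uses chart row ((10-1) mod 2)+1 = 2. Row 10 is even, so WS.
Chart row 2 tiled across columns 1-13: p p p p p x k p p p p p x
Wrong side: read the tiled row from column 13 down to 1 and exchange k with p (leave o, x).
Row 10 as worked: x k k k k k p x k k k k k
Counting 3 along the worked row gives k.

Stitch:
k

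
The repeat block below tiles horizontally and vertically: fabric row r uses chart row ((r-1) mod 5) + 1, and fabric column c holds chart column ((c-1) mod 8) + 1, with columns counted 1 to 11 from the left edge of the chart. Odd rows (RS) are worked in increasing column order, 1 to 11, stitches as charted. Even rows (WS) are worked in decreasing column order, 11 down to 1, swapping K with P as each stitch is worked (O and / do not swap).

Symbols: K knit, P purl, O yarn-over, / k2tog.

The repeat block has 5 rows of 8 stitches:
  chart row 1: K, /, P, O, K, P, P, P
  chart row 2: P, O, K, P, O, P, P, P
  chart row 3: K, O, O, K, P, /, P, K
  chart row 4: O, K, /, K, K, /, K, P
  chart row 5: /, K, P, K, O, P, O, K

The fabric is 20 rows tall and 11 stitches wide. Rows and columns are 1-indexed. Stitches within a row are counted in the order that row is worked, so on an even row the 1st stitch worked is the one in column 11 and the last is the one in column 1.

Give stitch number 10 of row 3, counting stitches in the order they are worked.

Stitch:
O

Derivation:
Row 3 uses chart row ((3-1) mod 5)+1 = 3. Row 3 is odd, so RS.
Chart row 3 tiled across columns 1-11: K O O K P / P K K O O
Right side: take the tiled row as-is (worked left to right from column 1).
Stitch 10 in working order -> O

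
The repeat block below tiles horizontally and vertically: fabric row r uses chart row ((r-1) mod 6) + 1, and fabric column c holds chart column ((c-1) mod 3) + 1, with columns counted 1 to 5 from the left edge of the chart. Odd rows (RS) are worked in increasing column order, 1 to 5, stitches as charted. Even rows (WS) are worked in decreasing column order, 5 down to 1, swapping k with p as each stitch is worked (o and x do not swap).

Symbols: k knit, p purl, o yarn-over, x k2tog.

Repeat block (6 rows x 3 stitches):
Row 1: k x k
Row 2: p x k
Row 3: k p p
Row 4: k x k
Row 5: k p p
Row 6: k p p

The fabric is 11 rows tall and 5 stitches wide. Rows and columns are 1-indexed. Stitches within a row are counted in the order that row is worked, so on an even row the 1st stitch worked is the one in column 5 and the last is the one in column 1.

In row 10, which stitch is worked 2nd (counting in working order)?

Stitch:
p

Derivation:
Row 10: (10-1) mod 6 = 3, so use chart row 4. Even row -> WS.
Chart row 4 tiled across columns 1-5: k x k k x
WS row: flip the tiled sequence (start at column 5) and apply k<->p; o and x stay.
Row 10 as worked: x p p x p
Stitch 2 in working order -> p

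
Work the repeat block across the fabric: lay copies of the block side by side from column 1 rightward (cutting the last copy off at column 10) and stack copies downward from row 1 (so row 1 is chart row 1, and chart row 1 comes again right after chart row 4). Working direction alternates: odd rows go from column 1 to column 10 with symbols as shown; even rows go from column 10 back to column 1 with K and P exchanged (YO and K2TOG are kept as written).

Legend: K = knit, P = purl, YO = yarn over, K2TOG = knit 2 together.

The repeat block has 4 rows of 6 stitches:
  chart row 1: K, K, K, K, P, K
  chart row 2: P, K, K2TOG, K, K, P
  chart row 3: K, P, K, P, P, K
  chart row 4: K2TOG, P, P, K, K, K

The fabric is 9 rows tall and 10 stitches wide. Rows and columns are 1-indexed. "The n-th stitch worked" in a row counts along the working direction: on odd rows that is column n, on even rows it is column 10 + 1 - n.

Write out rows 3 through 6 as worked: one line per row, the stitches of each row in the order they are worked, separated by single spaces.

Row 3: chart row 3, RS - tile across columns 1-10 and work as-is.
Row 4: chart row 4, WS - tiled (columns 1-10): K2TOG P P K K K K2TOG P P K; work from column 10 back to 1 with K<->P swapped.
Row 5: chart row 1, RS - tile across columns 1-10 and work as-is.
Row 6: chart row 2, WS - tiled (columns 1-10): P K K2TOG K K P P K K2TOG K; work from column 10 back to 1 with K<->P swapped.

Result:
K P K P P K K P K P
P K K K2TOG P P P K K K2TOG
K K K K P K K K K K
P K2TOG P K K P P K2TOG P K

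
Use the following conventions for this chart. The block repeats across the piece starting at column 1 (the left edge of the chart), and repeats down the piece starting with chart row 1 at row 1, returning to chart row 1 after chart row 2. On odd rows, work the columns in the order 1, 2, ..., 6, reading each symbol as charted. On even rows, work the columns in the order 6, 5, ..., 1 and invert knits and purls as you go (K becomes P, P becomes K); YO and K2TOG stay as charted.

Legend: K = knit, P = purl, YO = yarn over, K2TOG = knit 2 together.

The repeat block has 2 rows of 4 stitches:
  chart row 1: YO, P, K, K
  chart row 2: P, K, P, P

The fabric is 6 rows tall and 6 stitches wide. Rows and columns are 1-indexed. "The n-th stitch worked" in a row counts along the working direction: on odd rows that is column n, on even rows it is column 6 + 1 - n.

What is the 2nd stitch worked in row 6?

For row 6: chart row = ((6-1) mod 2) + 1 = 2; this is a WS (even) row.
Chart row 2 tiled across columns 1-6: P K P P P K
WS: work from column 6 back to column 1 (reverse the tiled row), swapping K<->P (YO and K2TOG unchanged).
Row 6 as worked: P K K K P K
Stitch 2 in working order -> K

Stitch:
K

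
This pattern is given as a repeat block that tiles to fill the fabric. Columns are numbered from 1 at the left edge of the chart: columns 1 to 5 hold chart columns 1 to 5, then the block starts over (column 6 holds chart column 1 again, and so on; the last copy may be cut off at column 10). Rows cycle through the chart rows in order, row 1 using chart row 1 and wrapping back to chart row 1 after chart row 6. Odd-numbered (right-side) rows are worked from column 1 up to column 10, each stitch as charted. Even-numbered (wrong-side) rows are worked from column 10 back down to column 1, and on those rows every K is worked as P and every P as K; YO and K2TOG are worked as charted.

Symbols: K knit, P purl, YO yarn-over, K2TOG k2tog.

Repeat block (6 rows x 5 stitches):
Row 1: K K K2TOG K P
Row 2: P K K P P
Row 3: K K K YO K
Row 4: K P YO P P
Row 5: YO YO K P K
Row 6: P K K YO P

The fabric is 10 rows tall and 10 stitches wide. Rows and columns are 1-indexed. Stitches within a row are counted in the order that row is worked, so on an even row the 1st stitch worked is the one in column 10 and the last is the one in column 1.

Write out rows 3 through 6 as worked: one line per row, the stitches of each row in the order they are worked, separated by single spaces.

== ROWS AS WORKED ==
K K K YO K K K K YO K
K K YO K P K K YO K P
YO YO K P K YO YO K P K
K YO P P K K YO P P K

Derivation:
Row 3: chart row 3, RS - tile across columns 1-10 and work as-is.
Row 4: chart row 4, WS - tiled (columns 1-10): K P YO P P K P YO P P; work from column 10 back to 1 with K<->P swapped.
Row 5: chart row 5, RS - tile across columns 1-10 and work as-is.
Row 6: chart row 6, WS - tiled (columns 1-10): P K K YO P P K K YO P; work from column 10 back to 1 with K<->P swapped.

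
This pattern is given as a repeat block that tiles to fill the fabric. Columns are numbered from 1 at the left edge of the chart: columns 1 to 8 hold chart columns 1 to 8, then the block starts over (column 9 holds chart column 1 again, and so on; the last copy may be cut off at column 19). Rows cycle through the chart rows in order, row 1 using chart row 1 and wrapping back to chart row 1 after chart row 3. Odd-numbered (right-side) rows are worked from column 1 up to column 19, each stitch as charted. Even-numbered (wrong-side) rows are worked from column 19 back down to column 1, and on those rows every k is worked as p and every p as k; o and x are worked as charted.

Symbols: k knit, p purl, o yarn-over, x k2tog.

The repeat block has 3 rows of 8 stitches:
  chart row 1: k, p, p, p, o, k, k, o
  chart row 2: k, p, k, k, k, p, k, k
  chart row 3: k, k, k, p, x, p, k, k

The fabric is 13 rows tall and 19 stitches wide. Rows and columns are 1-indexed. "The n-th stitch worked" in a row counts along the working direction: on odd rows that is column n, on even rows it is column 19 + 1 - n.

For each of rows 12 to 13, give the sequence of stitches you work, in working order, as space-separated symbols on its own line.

Rows as worked:
p p p p p k x k p p p p p k x k p p p
k p p p o k k o k p p p o k k o k p p

Derivation:
Row 12: chart row 3, WS - tiled (columns 1-19): k k k p x p k k k k k p x p k k k k k; work from column 19 back to 1 with k<->p swapped.
Row 13: chart row 1, RS - tile across columns 1-19 and work as-is.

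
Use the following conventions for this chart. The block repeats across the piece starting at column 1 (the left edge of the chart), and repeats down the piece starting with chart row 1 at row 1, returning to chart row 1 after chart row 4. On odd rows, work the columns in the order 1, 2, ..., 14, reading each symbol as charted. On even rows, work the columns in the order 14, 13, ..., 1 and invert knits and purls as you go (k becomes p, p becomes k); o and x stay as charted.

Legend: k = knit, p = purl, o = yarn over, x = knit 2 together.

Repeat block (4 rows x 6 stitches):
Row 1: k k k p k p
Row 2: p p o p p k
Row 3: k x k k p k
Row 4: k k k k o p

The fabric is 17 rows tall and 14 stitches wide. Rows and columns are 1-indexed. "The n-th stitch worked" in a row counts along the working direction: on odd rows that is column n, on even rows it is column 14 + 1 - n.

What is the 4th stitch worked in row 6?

For row 6: chart row = ((6-1) mod 4) + 1 = 2; this is a WS (even) row.
Chart row 2 tiled across columns 1-14: p p o p p k p p o p p k p p
WS: work from column 14 back to column 1 (reverse the tiled row), swapping k<->p (o and x unchanged).
Row 6 as worked: k k p k k o k k p k k o k k
Counting 4 along the worked row gives k.

== STITCH ==
k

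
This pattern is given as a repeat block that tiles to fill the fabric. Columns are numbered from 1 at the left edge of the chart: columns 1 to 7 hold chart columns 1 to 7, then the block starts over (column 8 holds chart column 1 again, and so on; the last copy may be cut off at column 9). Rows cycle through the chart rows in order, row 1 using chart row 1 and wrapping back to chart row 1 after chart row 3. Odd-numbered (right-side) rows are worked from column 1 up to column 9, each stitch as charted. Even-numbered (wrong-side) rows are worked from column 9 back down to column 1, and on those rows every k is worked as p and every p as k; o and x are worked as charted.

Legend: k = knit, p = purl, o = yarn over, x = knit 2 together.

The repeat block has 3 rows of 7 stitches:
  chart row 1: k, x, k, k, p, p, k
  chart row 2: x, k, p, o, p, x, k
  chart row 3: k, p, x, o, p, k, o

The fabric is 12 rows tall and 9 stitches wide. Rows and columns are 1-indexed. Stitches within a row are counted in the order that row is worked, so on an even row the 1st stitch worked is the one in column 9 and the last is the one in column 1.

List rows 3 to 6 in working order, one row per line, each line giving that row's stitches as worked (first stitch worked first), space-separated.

Row 3: chart row 3, RS - tile across columns 1-9 and work as-is.
Row 4: chart row 1, WS - tiled (columns 1-9): k x k k p p k k x; work from column 9 back to 1 with k<->p swapped.
Row 5: chart row 2, RS - tile across columns 1-9 and work as-is.
Row 6: chart row 3, WS - tiled (columns 1-9): k p x o p k o k p; work from column 9 back to 1 with k<->p swapped.

Rows as worked:
k p x o p k o k p
x p p k k p p x p
x k p o p x k x k
k p o p k o x k p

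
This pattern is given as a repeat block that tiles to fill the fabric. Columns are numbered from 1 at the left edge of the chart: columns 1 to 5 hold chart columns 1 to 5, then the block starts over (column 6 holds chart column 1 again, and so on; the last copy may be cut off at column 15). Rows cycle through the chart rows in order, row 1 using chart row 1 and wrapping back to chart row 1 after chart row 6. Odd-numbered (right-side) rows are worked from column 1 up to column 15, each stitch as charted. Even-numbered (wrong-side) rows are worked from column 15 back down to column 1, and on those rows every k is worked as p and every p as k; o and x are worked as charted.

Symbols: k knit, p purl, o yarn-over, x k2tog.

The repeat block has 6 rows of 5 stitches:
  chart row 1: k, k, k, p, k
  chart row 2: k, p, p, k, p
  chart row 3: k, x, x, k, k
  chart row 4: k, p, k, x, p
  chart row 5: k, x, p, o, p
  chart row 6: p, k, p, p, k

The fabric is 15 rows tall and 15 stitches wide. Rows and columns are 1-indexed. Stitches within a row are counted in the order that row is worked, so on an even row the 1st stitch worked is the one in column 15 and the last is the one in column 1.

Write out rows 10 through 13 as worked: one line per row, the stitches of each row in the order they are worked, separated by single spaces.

Result:
k x p k p k x p k p k x p k p
k x p o p k x p o p k x p o p
p k k p k p k k p k p k k p k
k k k p k k k k p k k k k p k

Derivation:
Row 10: chart row 4, WS - tiled (columns 1-15): k p k x p k p k x p k p k x p; work from column 15 back to 1 with k<->p swapped.
Row 11: chart row 5, RS - tile across columns 1-15 and work as-is.
Row 12: chart row 6, WS - tiled (columns 1-15): p k p p k p k p p k p k p p k; work from column 15 back to 1 with k<->p swapped.
Row 13: chart row 1, RS - tile across columns 1-15 and work as-is.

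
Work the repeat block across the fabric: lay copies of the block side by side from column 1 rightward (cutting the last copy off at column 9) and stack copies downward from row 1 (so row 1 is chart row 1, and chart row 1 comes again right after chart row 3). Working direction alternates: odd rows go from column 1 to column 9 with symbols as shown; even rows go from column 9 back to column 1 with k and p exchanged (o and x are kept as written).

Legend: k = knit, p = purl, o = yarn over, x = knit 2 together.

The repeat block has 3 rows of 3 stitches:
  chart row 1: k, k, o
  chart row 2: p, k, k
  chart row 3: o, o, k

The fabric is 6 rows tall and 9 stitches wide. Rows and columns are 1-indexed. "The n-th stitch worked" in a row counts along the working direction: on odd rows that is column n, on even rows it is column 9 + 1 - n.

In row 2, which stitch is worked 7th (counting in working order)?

Row 2: (2-1) mod 3 = 1, so use chart row 2. Even row -> WS.
Chart row 2 tiled across columns 1-9: p k k p k k p k k
WS row: flip the tiled sequence (start at column 9) and apply k<->p; o and x stay.
Row 2 as worked: p p k p p k p p k
Counting 7 along the worked row gives p.

Stitch:
p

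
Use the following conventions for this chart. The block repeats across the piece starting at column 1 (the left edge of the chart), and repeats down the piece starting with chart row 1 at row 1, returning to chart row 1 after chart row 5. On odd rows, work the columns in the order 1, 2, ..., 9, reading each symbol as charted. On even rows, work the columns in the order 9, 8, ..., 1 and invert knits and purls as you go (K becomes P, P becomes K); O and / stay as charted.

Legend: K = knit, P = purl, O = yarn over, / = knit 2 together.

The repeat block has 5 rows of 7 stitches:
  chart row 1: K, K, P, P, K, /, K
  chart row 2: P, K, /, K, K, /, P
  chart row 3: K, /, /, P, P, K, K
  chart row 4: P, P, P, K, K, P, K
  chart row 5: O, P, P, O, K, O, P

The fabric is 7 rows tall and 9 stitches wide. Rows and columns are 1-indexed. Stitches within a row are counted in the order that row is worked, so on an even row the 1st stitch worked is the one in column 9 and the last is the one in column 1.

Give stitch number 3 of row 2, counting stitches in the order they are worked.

Row 2: (2-1) mod 5 = 1, so use chart row 2. Even row -> WS.
Chart row 2 tiled across columns 1-9: P K / K K / P P K
WS: work from column 9 back to column 1 (reverse the tiled row), swapping K<->P (O and / unchanged).
Row 2 as worked: P K K / P P / P K
Stitch 3 in working order -> K

Result:
K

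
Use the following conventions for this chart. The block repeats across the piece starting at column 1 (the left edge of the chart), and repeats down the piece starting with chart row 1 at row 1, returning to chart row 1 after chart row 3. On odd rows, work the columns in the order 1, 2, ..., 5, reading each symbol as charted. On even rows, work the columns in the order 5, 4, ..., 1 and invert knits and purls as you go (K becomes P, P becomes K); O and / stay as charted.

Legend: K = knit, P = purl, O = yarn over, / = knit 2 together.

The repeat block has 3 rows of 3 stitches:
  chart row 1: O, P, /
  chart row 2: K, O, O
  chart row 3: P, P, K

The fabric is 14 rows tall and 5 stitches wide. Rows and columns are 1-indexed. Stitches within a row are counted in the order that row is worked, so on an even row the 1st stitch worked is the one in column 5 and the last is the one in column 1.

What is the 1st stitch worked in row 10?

== STITCH ==
K

Derivation:
Row 10 uses chart row ((10-1) mod 3)+1 = 1. Row 10 is even, so WS.
Chart row 1 tiled across columns 1-5: O P / O P
WS row: flip the tiled sequence (start at column 5) and apply K<->P; O and / stay.
Row 10 as worked: K O / K O
Counting 1 along the worked row gives K.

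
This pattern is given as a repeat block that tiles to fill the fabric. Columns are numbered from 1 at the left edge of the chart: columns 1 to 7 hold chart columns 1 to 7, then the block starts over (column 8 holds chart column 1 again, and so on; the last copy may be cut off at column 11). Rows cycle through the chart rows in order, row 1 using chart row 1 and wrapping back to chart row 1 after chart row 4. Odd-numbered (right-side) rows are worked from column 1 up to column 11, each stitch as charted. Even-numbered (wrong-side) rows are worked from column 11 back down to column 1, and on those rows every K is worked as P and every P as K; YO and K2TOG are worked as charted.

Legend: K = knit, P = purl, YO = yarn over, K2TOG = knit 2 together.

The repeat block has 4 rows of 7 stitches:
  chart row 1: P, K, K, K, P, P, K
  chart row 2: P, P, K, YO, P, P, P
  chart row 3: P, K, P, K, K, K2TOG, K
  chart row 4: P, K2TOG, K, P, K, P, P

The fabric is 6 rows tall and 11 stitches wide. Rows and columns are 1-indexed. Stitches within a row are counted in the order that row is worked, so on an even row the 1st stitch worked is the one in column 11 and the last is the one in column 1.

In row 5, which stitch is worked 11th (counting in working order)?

For row 5: chart row = ((5-1) mod 4) + 1 = 1; this is a RS (odd) row.
Chart row 1 tiled across columns 1-11: P K K K P P K P K K K
Right side: take the tiled row as-is (worked left to right from column 1).
Counting 11 along the worked row gives K.

Stitch:
K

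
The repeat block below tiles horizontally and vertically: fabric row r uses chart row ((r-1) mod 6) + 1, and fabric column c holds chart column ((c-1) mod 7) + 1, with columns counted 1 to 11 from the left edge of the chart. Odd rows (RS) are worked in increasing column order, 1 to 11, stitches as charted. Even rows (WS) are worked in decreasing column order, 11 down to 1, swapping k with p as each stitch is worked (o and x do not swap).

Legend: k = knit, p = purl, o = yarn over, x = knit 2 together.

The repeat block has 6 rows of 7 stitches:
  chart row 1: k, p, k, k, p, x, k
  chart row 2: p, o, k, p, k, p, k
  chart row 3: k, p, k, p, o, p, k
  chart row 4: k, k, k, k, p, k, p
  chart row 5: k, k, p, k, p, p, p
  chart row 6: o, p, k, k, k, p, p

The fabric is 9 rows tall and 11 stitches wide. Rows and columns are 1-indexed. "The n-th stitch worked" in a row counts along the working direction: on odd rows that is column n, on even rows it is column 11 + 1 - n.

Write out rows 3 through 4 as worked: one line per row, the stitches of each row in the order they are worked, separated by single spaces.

Result:
k p k p o p k k p k p
p p p p k p k p p p p

Derivation:
Row 3: chart row 3, RS - tile across columns 1-11 and work as-is.
Row 4: chart row 4, WS - tiled (columns 1-11): k k k k p k p k k k k; work from column 11 back to 1 with k<->p swapped.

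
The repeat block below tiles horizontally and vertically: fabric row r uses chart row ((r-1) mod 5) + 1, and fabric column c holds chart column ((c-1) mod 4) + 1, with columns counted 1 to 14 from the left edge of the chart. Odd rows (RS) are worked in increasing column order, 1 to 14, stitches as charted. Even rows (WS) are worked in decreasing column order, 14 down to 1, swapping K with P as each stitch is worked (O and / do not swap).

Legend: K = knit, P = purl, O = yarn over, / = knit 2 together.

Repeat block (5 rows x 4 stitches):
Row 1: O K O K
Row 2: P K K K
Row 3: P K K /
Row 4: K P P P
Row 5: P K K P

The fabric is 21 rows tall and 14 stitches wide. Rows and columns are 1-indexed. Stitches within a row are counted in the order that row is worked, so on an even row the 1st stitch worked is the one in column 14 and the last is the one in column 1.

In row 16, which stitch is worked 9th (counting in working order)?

Stitch:
P

Derivation:
Row 16 uses chart row ((16-1) mod 5)+1 = 1. Row 16 is even, so WS.
Chart row 1 tiled across columns 1-14: O K O K O K O K O K O K O K
Wrong side: read the tiled row from column 14 down to 1 and exchange K with P (leave O, /).
Row 16 as worked: P O P O P O P O P O P O P O
The 9th stitch worked is P.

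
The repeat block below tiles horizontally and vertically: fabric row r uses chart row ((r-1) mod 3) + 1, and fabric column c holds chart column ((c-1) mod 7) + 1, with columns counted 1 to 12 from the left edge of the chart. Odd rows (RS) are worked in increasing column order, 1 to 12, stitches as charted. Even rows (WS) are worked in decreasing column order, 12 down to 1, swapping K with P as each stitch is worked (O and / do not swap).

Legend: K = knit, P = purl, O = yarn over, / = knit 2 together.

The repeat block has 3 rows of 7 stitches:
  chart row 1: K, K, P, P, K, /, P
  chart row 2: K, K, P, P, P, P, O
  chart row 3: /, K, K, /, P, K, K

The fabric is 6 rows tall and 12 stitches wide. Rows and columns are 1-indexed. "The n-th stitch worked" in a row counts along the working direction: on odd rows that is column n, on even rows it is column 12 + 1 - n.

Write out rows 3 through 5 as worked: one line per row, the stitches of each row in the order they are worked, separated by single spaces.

Rows as worked:
/ K K / P K K / K K / P
P K K P P K / P K K P P
K K P P P P O K K P P P

Derivation:
Row 3: chart row 3, RS - tile across columns 1-12 and work as-is.
Row 4: chart row 1, WS - tiled (columns 1-12): K K P P K / P K K P P K; work from column 12 back to 1 with K<->P swapped.
Row 5: chart row 2, RS - tile across columns 1-12 and work as-is.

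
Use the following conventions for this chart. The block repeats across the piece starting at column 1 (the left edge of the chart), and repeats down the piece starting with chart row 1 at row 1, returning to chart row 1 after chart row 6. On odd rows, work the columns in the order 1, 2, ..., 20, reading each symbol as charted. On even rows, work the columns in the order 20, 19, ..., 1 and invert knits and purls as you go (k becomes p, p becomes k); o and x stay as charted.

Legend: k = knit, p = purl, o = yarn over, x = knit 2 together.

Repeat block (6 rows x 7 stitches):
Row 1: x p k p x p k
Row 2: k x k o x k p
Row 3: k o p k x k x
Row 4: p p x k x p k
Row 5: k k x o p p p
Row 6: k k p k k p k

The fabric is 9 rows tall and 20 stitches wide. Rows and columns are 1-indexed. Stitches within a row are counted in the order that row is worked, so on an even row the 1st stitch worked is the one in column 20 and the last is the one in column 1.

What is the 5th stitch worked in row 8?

For row 8: chart row = ((8-1) mod 6) + 1 = 2; this is a WS (even) row.
Chart row 2 tiled across columns 1-20: k x k o x k p k x k o x k p k x k o x k
WS: work from column 20 back to column 1 (reverse the tiled row), swapping k<->p (o and x unchanged).
Row 8 as worked: p x o p x p k p x o p x p k p x o p x p
The 5th stitch worked is x.

Result:
x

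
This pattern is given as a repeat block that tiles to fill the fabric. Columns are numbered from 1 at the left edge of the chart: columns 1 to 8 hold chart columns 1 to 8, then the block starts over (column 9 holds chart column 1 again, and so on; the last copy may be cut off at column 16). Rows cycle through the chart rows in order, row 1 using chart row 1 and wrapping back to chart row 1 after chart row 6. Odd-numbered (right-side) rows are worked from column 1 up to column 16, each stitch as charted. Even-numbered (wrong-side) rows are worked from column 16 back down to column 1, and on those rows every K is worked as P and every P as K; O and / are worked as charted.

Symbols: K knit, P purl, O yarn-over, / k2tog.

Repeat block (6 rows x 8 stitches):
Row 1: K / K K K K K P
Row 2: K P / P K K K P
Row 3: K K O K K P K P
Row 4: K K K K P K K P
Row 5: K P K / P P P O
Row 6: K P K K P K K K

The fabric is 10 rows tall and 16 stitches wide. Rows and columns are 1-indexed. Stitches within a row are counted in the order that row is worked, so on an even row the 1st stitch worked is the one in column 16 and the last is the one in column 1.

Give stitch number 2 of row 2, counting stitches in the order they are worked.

Stitch:
P

Derivation:
For row 2: chart row = ((2-1) mod 6) + 1 = 2; this is a WS (even) row.
Chart row 2 tiled across columns 1-16: K P / P K K K P K P / P K K K P
WS row: flip the tiled sequence (start at column 16) and apply K<->P; O and / stay.
Row 2 as worked: K P P P K / K P K P P P K / K P
Stitch 2 in working order -> P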